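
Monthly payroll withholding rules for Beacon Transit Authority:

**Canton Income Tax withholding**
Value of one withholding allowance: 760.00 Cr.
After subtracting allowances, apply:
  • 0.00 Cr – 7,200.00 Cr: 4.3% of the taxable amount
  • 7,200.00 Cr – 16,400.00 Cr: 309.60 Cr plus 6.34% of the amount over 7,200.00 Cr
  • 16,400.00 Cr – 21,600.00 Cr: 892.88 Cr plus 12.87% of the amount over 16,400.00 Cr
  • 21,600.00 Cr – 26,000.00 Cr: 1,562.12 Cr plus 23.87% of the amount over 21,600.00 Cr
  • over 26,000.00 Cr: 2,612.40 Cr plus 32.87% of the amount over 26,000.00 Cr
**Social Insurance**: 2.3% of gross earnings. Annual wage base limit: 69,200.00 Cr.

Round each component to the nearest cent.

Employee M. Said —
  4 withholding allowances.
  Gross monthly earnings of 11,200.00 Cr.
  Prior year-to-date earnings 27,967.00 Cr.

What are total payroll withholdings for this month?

628.06 Cr

Canton Income Tax: taxable = 11,200.00 Cr − 4×760.00 Cr = 8,160.00 Cr
  309.60 Cr + 6.34% × (8,160.00 Cr − 7,200.00 Cr) = 309.60 Cr + 6.34% × 960.00 Cr = 370.46 Cr
Social Insurance: 2.3% × 11,200.00 Cr = 257.60 Cr
Total: 370.46 Cr + 257.60 Cr = 628.06 Cr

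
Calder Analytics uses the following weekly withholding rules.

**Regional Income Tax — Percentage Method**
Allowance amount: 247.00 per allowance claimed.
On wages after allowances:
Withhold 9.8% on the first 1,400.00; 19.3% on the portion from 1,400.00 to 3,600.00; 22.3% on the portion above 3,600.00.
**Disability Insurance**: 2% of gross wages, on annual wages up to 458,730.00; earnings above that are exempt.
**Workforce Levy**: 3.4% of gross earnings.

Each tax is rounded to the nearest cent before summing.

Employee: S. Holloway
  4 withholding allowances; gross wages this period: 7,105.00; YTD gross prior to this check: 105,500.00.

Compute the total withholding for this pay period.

Regional Income Tax: taxable = 7,105.00 − 4×247.00 = 6,117.00
  561.80 + 22.3% × (6,117.00 − 3,600.00) = 561.80 + 22.3% × 2,517.00 = 1,123.09
Disability Insurance: 2% × 7,105.00 = 142.10
Workforce Levy: 3.4% × 7,105.00 = 241.57
Total: 1,123.09 + 142.10 + 241.57 = 1,506.76

1,506.76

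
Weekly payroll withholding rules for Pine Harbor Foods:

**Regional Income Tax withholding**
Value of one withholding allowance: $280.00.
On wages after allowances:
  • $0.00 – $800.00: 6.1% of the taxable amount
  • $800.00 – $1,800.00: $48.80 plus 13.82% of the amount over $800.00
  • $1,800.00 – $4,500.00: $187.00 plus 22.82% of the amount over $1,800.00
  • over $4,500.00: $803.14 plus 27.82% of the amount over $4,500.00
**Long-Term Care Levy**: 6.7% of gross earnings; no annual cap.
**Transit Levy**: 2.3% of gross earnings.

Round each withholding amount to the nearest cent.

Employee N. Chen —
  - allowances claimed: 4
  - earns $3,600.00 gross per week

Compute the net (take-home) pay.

$2,933.82

Regional Income Tax: taxable = $3,600.00 − 4×$280.00 = $2,480.00
  $187.00 + 22.82% × ($2,480.00 − $1,800.00) = $187.00 + 22.82% × $680.00 = $342.18
Long-Term Care Levy: 6.7% × $3,600.00 = $241.20
Transit Levy: 2.3% × $3,600.00 = $82.80
Total withheld: $342.18 + $241.20 + $82.80 = $666.18
Net pay: $3,600.00 − $666.18 = $2,933.82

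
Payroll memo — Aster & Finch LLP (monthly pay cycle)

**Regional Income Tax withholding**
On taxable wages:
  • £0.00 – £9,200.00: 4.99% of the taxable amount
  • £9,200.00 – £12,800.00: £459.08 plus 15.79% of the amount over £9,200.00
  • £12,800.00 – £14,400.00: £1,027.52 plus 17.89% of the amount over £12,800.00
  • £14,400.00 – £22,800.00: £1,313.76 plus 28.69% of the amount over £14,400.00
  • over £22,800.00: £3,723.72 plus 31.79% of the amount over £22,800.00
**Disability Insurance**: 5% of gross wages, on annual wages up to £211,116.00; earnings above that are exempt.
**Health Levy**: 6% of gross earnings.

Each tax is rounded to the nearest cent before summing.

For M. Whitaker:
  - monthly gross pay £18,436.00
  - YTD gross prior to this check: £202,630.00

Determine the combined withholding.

£4,002.15

Regional Income Tax: taxable = £18,436.00
  £1,313.76 + 28.69% × (£18,436.00 − £14,400.00) = £1,313.76 + 28.69% × £4,036.00 = £2,471.69
Disability Insurance: cap £211,116.00 − YTD £202,630.00 = £8,486.00 subject; 5% × £8,486.00 = £424.30
Health Levy: 6% × £18,436.00 = £1,106.16
Total: £2,471.69 + £424.30 + £1,106.16 = £4,002.15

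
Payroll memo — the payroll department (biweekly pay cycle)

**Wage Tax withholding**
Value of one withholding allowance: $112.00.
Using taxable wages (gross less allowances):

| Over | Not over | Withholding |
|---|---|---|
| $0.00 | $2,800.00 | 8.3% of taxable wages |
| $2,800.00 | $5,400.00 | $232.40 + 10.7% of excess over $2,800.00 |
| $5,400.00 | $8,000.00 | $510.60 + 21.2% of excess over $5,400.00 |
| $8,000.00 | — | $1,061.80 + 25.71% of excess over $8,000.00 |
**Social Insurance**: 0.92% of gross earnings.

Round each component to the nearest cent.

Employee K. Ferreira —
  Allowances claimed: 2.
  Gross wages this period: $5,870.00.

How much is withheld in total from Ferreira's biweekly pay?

Wage Tax: taxable = $5,870.00 − 2×$112.00 = $5,646.00
  $510.60 + 21.2% × ($5,646.00 − $5,400.00) = $510.60 + 21.2% × $246.00 = $562.75
Social Insurance: 0.92% × $5,870.00 = $54.00
Total: $562.75 + $54.00 = $616.75

$616.75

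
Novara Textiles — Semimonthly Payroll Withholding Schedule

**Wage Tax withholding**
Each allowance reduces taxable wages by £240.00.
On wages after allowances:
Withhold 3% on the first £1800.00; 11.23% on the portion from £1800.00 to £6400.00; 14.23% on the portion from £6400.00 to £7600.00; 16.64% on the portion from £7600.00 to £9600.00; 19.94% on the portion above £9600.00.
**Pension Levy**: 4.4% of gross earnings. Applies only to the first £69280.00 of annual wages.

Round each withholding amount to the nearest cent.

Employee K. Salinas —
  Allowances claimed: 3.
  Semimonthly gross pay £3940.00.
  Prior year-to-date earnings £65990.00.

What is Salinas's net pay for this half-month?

Wage Tax: taxable = £3940.00 − 3×£240.00 = £3220.00
  £54.00 + 11.23% × (£3220.00 − £1800.00) = £54.00 + 11.23% × £1420.00 = £213.47
Pension Levy: cap £69280.00 − YTD £65990.00 = £3290.00 subject; 4.4% × £3290.00 = £144.76
Total withheld: £213.47 + £144.76 = £358.23
Net pay: £3940.00 − £358.23 = £3581.77

£3581.77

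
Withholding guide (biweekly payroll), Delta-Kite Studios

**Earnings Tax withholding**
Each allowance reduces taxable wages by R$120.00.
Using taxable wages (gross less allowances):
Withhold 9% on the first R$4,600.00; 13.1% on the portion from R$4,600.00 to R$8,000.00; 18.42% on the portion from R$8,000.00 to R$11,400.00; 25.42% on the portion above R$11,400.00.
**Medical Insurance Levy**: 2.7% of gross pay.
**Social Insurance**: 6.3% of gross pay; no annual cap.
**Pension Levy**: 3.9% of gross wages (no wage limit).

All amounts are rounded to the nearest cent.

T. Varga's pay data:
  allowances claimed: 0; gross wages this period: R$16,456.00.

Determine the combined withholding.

Earnings Tax: taxable = R$16,456.00
  R$1,485.68 + 25.42% × (R$16,456.00 − R$11,400.00) = R$1,485.68 + 25.42% × R$5,056.00 = R$2,770.92
Medical Insurance Levy: 2.7% × R$16,456.00 = R$444.31
Social Insurance: 6.3% × R$16,456.00 = R$1,036.73
Pension Levy: 3.9% × R$16,456.00 = R$641.78
Total: R$2,770.92 + R$444.31 + R$1,036.73 + R$641.78 = R$4,893.74

R$4,893.74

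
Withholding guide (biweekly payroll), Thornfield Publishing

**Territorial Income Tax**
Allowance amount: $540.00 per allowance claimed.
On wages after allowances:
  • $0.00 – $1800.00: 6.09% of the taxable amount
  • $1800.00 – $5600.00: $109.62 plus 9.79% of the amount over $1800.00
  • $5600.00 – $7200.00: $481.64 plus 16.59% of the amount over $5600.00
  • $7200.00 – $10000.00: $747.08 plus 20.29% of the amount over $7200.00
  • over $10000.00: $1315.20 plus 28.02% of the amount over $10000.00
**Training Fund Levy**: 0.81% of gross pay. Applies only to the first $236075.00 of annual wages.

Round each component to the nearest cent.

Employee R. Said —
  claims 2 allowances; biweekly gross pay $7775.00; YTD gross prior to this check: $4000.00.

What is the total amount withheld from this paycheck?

Territorial Income Tax: taxable = $7775.00 − 2×$540.00 = $6695.00
  $481.64 + 16.59% × ($6695.00 − $5600.00) = $481.64 + 16.59% × $1095.00 = $663.30
Training Fund Levy: 0.81% × $7775.00 = $62.98
Total: $663.30 + $62.98 = $726.28

$726.28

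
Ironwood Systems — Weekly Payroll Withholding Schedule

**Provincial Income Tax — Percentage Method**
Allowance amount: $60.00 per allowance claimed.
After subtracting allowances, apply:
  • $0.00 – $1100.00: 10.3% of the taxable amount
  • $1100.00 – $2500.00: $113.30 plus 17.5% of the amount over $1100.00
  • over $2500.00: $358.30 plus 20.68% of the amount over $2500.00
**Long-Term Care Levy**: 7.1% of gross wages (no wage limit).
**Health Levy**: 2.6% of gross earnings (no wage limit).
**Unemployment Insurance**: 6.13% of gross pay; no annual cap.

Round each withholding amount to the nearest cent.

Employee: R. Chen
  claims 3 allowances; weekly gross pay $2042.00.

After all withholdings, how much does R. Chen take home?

Provincial Income Tax: taxable = $2042.00 − 3×$60.00 = $1862.00
  $113.30 + 17.5% × ($1862.00 − $1100.00) = $113.30 + 17.5% × $762.00 = $246.65
Long-Term Care Levy: 7.1% × $2042.00 = $144.98
Health Levy: 2.6% × $2042.00 = $53.09
Unemployment Insurance: 6.13% × $2042.00 = $125.17
Total withheld: $246.65 + $144.98 + $53.09 + $125.17 = $569.89
Net pay: $2042.00 − $569.89 = $1472.11

$1472.11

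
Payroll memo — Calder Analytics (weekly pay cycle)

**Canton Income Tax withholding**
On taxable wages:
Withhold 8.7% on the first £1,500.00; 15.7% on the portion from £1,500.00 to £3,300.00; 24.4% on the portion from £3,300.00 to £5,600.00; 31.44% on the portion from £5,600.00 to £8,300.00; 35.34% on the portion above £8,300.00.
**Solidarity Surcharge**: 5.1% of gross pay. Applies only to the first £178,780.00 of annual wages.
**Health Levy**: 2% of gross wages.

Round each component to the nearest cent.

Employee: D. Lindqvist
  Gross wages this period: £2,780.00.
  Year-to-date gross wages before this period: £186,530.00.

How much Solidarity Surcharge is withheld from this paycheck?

£0.00

Solidarity Surcharge: YTD £186,530.00 ≥ cap £178,780.00 → £0.00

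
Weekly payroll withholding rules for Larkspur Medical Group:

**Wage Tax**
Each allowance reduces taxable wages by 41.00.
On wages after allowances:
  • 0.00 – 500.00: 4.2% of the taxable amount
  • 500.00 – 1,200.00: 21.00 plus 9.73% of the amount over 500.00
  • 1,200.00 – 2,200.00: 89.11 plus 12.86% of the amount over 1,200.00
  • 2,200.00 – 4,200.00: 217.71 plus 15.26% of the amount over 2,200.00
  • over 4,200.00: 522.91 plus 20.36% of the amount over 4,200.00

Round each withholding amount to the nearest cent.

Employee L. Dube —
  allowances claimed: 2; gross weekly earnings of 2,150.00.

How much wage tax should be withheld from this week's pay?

200.73

Wage Tax: taxable = 2,150.00 − 2×41.00 = 2,068.00
  89.11 + 12.86% × (2,068.00 − 1,200.00) = 89.11 + 12.86% × 868.00 = 200.73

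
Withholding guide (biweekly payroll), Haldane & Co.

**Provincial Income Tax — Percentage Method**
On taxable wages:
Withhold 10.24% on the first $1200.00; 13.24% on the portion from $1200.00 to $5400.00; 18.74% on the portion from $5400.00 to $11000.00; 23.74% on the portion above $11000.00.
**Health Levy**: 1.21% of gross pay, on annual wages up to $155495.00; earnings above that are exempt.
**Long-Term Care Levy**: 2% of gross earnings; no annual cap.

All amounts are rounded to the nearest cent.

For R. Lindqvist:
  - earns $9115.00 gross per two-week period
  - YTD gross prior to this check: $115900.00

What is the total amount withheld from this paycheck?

Provincial Income Tax: taxable = $9115.00
  $678.96 + 18.74% × ($9115.00 − $5400.00) = $678.96 + 18.74% × $3715.00 = $1375.15
Health Levy: 1.21% × $9115.00 = $110.29
Long-Term Care Levy: 2% × $9115.00 = $182.30
Total: $1375.15 + $110.29 + $182.30 = $1667.74

$1667.74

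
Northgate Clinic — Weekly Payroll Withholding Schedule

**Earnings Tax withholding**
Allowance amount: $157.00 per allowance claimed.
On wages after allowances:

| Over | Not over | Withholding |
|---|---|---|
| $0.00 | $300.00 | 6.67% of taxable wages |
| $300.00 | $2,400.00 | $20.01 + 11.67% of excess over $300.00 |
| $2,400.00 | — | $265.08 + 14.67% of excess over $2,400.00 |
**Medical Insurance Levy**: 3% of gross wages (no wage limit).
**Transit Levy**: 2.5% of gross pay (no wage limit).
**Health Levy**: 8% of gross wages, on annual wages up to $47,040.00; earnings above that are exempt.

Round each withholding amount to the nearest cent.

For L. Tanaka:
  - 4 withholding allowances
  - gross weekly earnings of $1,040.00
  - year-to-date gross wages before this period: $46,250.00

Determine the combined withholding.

$153.48

Earnings Tax: taxable = $1,040.00 − 4×$157.00 = $412.00
  $20.01 + 11.67% × ($412.00 − $300.00) = $20.01 + 11.67% × $112.00 = $33.08
Medical Insurance Levy: 3% × $1,040.00 = $31.20
Transit Levy: 2.5% × $1,040.00 = $26.00
Health Levy: cap $47,040.00 − YTD $46,250.00 = $790.00 subject; 8% × $790.00 = $63.20
Total: $33.08 + $31.20 + $26.00 + $63.20 = $153.48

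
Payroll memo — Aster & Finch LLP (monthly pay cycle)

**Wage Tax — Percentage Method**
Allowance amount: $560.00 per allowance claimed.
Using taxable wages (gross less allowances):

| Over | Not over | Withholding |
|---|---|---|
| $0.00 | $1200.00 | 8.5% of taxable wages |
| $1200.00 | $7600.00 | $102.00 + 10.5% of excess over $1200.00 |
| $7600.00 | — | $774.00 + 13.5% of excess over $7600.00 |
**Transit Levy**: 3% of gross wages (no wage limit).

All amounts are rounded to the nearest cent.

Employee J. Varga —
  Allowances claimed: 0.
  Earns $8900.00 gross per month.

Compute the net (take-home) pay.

$7683.50

Wage Tax: taxable = $8900.00
  $774.00 + 13.5% × ($8900.00 − $7600.00) = $774.00 + 13.5% × $1300.00 = $949.50
Transit Levy: 3% × $8900.00 = $267.00
Total withheld: $949.50 + $267.00 = $1216.50
Net pay: $8900.00 − $1216.50 = $7683.50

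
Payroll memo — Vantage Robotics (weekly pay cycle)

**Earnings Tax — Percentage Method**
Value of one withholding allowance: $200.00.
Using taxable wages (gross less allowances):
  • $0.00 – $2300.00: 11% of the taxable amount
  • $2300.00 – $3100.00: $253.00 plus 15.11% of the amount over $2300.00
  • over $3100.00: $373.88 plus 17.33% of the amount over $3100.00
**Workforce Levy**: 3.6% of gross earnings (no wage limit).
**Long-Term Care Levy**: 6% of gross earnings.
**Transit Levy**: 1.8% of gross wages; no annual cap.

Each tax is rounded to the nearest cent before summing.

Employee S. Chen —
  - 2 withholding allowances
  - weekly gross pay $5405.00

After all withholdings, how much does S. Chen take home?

Earnings Tax: taxable = $5405.00 − 2×$200.00 = $5005.00
  $373.88 + 17.33% × ($5005.00 − $3100.00) = $373.88 + 17.33% × $1905.00 = $704.02
Workforce Levy: 3.6% × $5405.00 = $194.58
Long-Term Care Levy: 6% × $5405.00 = $324.30
Transit Levy: 1.8% × $5405.00 = $97.29
Total withheld: $704.02 + $194.58 + $324.30 + $97.29 = $1320.19
Net pay: $5405.00 − $1320.19 = $4084.81

$4084.81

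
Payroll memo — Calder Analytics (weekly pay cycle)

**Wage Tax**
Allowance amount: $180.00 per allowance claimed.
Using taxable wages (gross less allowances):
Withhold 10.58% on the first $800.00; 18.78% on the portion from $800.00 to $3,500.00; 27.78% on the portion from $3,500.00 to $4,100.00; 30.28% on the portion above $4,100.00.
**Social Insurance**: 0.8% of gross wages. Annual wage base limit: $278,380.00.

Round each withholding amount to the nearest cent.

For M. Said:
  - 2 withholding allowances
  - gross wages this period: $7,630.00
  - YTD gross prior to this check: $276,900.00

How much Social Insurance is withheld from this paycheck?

Social Insurance: cap $278,380.00 − YTD $276,900.00 = $1,480.00 subject; 0.8% × $1,480.00 = $11.84

$11.84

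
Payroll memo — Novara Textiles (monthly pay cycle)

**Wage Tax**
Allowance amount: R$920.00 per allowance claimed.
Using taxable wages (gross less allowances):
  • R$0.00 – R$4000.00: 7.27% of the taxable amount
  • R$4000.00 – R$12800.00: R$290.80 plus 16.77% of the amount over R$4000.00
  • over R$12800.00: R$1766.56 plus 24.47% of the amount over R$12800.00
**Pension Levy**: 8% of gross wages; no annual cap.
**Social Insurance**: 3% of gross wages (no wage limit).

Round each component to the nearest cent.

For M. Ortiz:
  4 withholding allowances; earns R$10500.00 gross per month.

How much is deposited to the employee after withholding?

R$8581.29

Wage Tax: taxable = R$10500.00 − 4×R$920.00 = R$6820.00
  R$290.80 + 16.77% × (R$6820.00 − R$4000.00) = R$290.80 + 16.77% × R$2820.00 = R$763.71
Pension Levy: 8% × R$10500.00 = R$840.00
Social Insurance: 3% × R$10500.00 = R$315.00
Total withheld: R$763.71 + R$840.00 + R$315.00 = R$1918.71
Net pay: R$10500.00 − R$1918.71 = R$8581.29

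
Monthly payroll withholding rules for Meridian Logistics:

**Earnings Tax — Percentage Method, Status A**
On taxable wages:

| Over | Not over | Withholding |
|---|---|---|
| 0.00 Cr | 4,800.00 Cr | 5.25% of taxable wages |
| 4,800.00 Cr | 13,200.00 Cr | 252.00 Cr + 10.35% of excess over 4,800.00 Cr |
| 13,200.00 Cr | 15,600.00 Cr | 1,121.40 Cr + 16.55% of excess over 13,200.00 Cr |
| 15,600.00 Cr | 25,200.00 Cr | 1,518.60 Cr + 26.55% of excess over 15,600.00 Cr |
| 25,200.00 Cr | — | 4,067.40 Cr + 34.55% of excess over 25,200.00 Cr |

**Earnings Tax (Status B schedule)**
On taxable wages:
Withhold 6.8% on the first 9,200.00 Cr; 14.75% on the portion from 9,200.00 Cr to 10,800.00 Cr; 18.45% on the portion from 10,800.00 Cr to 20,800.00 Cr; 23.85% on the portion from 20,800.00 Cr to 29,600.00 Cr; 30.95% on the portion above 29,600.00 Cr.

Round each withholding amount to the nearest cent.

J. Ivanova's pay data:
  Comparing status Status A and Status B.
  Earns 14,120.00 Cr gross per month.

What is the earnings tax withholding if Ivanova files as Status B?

1,474.14 Cr

Earnings Tax (Status B): taxable = 14,120.00 Cr
  861.60 Cr + 18.45% × (14,120.00 Cr − 10,800.00 Cr) = 861.60 Cr + 18.45% × 3,320.00 Cr = 1,474.14 Cr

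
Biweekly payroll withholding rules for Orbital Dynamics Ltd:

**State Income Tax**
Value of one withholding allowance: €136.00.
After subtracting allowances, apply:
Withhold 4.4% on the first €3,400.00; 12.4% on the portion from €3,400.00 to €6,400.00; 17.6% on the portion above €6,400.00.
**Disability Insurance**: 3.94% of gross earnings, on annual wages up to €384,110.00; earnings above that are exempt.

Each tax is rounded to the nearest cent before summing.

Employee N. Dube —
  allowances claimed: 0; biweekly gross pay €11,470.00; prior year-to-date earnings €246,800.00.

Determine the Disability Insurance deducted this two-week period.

€451.92

Disability Insurance: 3.94% × €11,470.00 = €451.92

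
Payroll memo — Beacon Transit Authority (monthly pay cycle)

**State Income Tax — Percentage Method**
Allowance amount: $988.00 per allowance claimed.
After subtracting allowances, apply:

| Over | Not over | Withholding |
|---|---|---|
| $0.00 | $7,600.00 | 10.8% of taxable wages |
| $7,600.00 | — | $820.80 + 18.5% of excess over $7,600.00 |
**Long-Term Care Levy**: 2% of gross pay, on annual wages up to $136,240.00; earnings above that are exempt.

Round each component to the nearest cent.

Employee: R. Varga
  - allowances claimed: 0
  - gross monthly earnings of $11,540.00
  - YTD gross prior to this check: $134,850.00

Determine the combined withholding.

$1,577.50

State Income Tax: taxable = $11,540.00
  $820.80 + 18.5% × ($11,540.00 − $7,600.00) = $820.80 + 18.5% × $3,940.00 = $1,549.70
Long-Term Care Levy: cap $136,240.00 − YTD $134,850.00 = $1,390.00 subject; 2% × $1,390.00 = $27.80
Total: $1,549.70 + $27.80 = $1,577.50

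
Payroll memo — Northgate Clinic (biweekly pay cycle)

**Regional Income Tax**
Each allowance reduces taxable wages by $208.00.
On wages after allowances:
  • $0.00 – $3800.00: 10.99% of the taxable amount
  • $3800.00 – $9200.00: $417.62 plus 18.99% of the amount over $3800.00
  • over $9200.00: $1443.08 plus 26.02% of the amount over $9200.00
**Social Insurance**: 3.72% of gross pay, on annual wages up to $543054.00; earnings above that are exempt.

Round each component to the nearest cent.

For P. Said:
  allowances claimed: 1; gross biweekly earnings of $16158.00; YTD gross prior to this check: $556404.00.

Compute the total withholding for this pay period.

$3199.43

Regional Income Tax: taxable = $16158.00 − 1×$208.00 = $15950.00
  $1443.08 + 26.02% × ($15950.00 − $9200.00) = $1443.08 + 26.02% × $6750.00 = $3199.43
Social Insurance: YTD $556404.00 ≥ cap $543054.00 → $0.00
Total: $3199.43 + $0.00 = $3199.43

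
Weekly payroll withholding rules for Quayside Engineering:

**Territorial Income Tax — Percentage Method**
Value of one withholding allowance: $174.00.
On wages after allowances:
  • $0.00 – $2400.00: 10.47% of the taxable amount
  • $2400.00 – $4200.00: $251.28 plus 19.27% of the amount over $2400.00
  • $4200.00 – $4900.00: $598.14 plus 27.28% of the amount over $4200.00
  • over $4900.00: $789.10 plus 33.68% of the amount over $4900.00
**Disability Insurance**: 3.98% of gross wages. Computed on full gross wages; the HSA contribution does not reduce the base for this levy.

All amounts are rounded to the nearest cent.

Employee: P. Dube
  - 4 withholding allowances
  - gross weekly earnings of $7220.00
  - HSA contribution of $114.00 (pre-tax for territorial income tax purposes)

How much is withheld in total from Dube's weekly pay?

$1585.03

Territorial Income Tax: taxable = $7220.00 − $114.00 − 4×$174.00 = $6410.00
  $789.10 + 33.68% × ($6410.00 − $4900.00) = $789.10 + 33.68% × $1510.00 = $1297.67
Disability Insurance: 3.98% × $7220.00 = $287.36
Total: $1297.67 + $287.36 = $1585.03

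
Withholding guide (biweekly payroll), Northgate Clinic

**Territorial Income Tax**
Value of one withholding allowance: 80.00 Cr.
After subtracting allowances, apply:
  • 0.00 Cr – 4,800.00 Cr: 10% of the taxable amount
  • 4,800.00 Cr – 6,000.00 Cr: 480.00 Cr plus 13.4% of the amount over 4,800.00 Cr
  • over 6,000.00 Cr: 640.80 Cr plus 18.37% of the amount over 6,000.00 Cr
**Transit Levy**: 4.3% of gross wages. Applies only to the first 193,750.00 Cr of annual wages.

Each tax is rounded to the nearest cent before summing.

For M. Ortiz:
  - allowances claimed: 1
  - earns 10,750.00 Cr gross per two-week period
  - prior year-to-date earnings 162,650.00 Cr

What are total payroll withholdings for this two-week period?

1,960.93 Cr

Territorial Income Tax: taxable = 10,750.00 Cr − 1×80.00 Cr = 10,670.00 Cr
  640.80 Cr + 18.37% × (10,670.00 Cr − 6,000.00 Cr) = 640.80 Cr + 18.37% × 4,670.00 Cr = 1,498.68 Cr
Transit Levy: 4.3% × 10,750.00 Cr = 462.25 Cr
Total: 1,498.68 Cr + 462.25 Cr = 1,960.93 Cr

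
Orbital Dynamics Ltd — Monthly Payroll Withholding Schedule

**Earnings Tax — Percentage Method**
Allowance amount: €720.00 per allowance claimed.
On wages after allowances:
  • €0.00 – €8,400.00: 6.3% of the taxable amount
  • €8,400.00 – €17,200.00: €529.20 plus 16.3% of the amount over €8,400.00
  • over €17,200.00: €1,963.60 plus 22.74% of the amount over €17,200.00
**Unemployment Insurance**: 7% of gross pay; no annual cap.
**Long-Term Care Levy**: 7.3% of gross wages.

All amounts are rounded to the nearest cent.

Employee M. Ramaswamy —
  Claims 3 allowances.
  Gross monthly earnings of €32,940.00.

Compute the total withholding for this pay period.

€9,762.11

Earnings Tax: taxable = €32,940.00 − 3×€720.00 = €30,780.00
  €1,963.60 + 22.74% × (€30,780.00 − €17,200.00) = €1,963.60 + 22.74% × €13,580.00 = €5,051.69
Unemployment Insurance: 7% × €32,940.00 = €2,305.80
Long-Term Care Levy: 7.3% × €32,940.00 = €2,404.62
Total: €5,051.69 + €2,305.80 + €2,404.62 = €9,762.11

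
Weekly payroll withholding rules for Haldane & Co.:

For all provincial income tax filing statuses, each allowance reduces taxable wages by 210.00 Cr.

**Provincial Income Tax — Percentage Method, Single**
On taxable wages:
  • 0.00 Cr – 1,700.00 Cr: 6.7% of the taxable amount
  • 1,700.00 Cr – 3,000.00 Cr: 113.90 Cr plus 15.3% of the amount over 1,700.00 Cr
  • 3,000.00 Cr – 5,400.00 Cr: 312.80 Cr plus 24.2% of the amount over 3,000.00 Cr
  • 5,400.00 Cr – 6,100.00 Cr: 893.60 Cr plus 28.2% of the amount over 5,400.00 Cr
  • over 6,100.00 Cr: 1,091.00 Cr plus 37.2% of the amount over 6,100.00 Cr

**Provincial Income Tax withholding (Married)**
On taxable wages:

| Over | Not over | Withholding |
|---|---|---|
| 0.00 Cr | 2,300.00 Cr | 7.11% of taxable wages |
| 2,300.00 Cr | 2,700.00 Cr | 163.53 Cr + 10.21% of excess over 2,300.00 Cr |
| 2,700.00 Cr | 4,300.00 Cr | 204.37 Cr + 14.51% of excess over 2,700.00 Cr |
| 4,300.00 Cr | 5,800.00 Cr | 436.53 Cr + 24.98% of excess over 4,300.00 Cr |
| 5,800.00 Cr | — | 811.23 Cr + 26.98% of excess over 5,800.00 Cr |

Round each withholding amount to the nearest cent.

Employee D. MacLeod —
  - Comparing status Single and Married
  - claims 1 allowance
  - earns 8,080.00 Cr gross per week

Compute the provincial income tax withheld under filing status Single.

Provincial Income Tax (Single): taxable = 8,080.00 Cr − 1×210.00 Cr = 7,870.00 Cr
  1,091.00 Cr + 37.2% × (7,870.00 Cr − 6,100.00 Cr) = 1,091.00 Cr + 37.2% × 1,770.00 Cr = 1,749.44 Cr

1,749.44 Cr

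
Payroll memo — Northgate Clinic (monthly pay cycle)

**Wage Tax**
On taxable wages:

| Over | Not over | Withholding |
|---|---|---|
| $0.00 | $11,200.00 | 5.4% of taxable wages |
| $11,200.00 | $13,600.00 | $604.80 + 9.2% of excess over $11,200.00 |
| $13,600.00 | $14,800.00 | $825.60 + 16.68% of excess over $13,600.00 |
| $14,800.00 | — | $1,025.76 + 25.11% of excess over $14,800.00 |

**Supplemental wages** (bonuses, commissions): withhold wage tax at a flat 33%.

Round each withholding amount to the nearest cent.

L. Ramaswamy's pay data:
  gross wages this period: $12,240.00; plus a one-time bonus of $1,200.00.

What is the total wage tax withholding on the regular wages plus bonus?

$1,096.48

Wage Tax: taxable = $12,240.00
  $604.80 + 9.2% × ($12,240.00 − $11,200.00) = $604.80 + 9.2% × $1,040.00 = $700.48
Supplemental (33% flat on bonus): 33% × $1,200.00 = $396.00
Total wage tax: $700.48 + $396.00 = $1,096.48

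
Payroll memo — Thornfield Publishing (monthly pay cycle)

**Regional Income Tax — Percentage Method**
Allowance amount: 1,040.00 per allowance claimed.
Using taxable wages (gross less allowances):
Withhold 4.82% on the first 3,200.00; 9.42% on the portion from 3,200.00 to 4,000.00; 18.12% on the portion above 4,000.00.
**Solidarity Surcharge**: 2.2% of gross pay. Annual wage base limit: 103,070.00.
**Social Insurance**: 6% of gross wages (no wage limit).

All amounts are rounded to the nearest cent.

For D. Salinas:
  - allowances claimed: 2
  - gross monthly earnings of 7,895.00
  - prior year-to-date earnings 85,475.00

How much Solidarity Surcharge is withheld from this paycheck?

Solidarity Surcharge: 2.2% × 7,895.00 = 173.69

173.69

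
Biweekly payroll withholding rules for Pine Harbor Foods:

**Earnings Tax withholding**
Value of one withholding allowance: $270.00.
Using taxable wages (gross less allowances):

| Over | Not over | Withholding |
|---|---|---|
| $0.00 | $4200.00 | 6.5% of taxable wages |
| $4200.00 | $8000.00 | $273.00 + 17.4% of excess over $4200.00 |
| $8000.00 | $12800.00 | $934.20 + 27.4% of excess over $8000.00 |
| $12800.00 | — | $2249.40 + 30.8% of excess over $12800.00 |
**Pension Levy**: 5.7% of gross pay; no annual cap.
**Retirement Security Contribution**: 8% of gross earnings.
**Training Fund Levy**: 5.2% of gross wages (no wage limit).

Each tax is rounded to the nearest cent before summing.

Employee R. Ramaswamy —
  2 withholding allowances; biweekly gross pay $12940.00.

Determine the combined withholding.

$4585.46

Earnings Tax: taxable = $12940.00 − 2×$270.00 = $12400.00
  $934.20 + 27.4% × ($12400.00 − $8000.00) = $934.20 + 27.4% × $4400.00 = $2139.80
Pension Levy: 5.7% × $12940.00 = $737.58
Retirement Security Contribution: 8% × $12940.00 = $1035.20
Training Fund Levy: 5.2% × $12940.00 = $672.88
Total: $2139.80 + $737.58 + $1035.20 + $672.88 = $4585.46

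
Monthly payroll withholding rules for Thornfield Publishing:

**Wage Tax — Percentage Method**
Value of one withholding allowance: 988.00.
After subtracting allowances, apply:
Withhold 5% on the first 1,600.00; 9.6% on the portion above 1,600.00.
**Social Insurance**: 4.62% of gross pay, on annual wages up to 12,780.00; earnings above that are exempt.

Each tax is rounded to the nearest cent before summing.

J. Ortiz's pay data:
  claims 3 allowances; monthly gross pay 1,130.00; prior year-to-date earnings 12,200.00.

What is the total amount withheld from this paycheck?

Wage Tax: taxable = 1,130.00 − 3×988.00 = -1,834.00
  Taxable ≤ 0 → 0.00
Social Insurance: cap 12,780.00 − YTD 12,200.00 = 580.00 subject; 4.62% × 580.00 = 26.80
Total: 0.00 + 26.80 = 26.80

26.80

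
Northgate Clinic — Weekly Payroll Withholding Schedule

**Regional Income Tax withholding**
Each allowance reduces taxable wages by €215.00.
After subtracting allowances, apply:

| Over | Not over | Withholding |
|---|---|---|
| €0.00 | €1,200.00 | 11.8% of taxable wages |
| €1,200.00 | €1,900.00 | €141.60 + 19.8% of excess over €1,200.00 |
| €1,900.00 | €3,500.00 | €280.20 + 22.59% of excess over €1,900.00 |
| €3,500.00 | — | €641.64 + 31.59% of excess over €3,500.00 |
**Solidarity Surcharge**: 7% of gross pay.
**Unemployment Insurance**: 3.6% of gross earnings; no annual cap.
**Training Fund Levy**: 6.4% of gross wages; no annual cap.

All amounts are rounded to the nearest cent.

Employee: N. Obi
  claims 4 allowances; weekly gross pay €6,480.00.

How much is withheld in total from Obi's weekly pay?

Regional Income Tax: taxable = €6,480.00 − 4×€215.00 = €5,620.00
  €641.64 + 31.59% × (€5,620.00 − €3,500.00) = €641.64 + 31.59% × €2,120.00 = €1,311.35
Solidarity Surcharge: 7% × €6,480.00 = €453.60
Unemployment Insurance: 3.6% × €6,480.00 = €233.28
Training Fund Levy: 6.4% × €6,480.00 = €414.72
Total: €1,311.35 + €453.60 + €233.28 + €414.72 = €2,412.95

€2,412.95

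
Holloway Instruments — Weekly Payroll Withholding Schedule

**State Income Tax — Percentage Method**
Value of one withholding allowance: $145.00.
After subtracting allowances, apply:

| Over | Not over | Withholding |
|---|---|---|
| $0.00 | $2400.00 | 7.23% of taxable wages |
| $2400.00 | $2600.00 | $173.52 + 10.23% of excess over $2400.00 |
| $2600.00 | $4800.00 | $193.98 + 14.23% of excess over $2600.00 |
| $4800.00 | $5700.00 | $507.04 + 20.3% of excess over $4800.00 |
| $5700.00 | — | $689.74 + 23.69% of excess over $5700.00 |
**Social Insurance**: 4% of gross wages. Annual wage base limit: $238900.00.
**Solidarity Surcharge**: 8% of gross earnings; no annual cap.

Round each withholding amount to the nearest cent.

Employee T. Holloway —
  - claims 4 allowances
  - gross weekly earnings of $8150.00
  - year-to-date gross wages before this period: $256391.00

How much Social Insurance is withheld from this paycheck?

Social Insurance: YTD $256391.00 ≥ cap $238900.00 → $0.00

$0.00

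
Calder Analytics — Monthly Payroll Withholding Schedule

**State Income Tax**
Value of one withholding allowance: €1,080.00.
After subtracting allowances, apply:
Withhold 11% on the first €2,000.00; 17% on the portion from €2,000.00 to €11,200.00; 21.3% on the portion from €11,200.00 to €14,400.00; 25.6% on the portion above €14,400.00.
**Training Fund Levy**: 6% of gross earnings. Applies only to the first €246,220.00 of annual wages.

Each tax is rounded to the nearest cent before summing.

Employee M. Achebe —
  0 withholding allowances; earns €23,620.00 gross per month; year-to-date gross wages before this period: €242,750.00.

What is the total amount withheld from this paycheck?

State Income Tax: taxable = €23,620.00
  €2,465.60 + 25.6% × (€23,620.00 − €14,400.00) = €2,465.60 + 25.6% × €9,220.00 = €4,825.92
Training Fund Levy: cap €246,220.00 − YTD €242,750.00 = €3,470.00 subject; 6% × €3,470.00 = €208.20
Total: €4,825.92 + €208.20 = €5,034.12

€5,034.12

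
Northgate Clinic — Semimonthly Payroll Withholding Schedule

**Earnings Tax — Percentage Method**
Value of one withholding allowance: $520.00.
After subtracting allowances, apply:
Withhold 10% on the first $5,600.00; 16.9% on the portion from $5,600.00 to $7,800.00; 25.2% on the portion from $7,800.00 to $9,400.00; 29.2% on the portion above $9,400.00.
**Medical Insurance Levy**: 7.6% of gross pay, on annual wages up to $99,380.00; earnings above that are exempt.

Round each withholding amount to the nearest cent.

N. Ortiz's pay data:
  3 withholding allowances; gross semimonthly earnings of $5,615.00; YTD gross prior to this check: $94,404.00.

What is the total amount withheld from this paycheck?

$783.68

Earnings Tax: taxable = $5,615.00 − 3×$520.00 = $4,055.00
  10% × $4,055.00 = $405.50
Medical Insurance Levy: cap $99,380.00 − YTD $94,404.00 = $4,976.00 subject; 7.6% × $4,976.00 = $378.18
Total: $405.50 + $378.18 = $783.68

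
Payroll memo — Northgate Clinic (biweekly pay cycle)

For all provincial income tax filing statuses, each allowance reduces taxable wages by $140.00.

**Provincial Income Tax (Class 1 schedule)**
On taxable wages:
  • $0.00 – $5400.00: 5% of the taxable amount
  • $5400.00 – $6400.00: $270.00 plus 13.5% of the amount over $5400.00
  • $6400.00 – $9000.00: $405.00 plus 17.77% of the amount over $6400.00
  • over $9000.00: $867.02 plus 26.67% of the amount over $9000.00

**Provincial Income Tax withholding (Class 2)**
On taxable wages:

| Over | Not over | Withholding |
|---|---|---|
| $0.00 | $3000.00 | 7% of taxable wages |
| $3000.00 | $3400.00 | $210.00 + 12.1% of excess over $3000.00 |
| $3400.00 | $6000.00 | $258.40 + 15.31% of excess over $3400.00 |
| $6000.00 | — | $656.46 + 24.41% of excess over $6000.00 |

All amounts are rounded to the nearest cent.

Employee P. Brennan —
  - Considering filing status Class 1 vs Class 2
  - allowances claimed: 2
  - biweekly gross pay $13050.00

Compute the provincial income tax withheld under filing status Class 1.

$1872.48

Provincial Income Tax (Class 1): taxable = $13050.00 − 2×$140.00 = $12770.00
  $867.02 + 26.67% × ($12770.00 − $9000.00) = $867.02 + 26.67% × $3770.00 = $1872.48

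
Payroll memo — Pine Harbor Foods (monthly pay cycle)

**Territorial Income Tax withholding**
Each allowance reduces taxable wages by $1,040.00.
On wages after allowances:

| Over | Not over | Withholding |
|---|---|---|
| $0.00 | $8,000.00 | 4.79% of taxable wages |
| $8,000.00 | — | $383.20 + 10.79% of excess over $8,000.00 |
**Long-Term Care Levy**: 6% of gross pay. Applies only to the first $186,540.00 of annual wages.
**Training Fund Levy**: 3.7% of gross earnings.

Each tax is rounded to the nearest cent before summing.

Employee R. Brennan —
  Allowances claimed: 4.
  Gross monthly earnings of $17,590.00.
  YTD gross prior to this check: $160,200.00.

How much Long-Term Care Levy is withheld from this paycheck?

$1,055.40

Long-Term Care Levy: 6% × $17,590.00 = $1,055.40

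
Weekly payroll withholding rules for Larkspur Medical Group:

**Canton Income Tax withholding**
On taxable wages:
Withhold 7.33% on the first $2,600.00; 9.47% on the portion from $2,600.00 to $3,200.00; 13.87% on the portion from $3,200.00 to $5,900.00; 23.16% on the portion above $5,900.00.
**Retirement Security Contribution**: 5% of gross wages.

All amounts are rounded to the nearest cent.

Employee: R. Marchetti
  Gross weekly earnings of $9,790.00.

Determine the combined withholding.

Canton Income Tax: taxable = $9,790.00
  $621.89 + 23.16% × ($9,790.00 − $5,900.00) = $621.89 + 23.16% × $3,890.00 = $1,522.81
Retirement Security Contribution: 5% × $9,790.00 = $489.50
Total: $1,522.81 + $489.50 = $2,012.31

$2,012.31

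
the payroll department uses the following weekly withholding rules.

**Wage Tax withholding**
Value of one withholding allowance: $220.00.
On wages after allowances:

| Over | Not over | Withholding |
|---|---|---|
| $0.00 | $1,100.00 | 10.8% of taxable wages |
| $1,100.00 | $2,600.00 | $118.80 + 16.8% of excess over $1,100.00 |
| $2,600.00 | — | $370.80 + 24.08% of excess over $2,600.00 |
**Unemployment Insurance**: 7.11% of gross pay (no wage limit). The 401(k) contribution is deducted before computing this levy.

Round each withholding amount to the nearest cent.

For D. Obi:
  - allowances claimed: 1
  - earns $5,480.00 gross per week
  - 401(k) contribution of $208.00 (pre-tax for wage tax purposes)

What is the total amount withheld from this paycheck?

Wage Tax: taxable = $5,480.00 − $208.00 − 1×$220.00 = $5,052.00
  $370.80 + 24.08% × ($5,052.00 − $2,600.00) = $370.80 + 24.08% × $2,452.00 = $961.24
Unemployment Insurance: 7.11% × $5,272.00 = $374.84
Total: $961.24 + $374.84 = $1,336.08

$1,336.08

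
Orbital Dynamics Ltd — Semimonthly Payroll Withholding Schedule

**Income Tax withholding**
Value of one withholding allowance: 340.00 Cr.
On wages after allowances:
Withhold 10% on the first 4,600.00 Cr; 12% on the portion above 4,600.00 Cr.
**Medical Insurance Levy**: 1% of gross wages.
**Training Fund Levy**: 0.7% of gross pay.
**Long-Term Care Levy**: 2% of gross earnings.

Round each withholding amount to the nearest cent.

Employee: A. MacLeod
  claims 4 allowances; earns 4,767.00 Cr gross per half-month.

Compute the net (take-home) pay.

Income Tax: taxable = 4,767.00 Cr − 4×340.00 Cr = 3,407.00 Cr
  10% × 3,407.00 Cr = 340.70 Cr
Medical Insurance Levy: 1% × 4,767.00 Cr = 47.67 Cr
Training Fund Levy: 0.7% × 4,767.00 Cr = 33.37 Cr
Long-Term Care Levy: 2% × 4,767.00 Cr = 95.34 Cr
Total withheld: 340.70 Cr + 47.67 Cr + 33.37 Cr + 95.34 Cr = 517.08 Cr
Net pay: 4,767.00 Cr − 517.08 Cr = 4,249.92 Cr

4,249.92 Cr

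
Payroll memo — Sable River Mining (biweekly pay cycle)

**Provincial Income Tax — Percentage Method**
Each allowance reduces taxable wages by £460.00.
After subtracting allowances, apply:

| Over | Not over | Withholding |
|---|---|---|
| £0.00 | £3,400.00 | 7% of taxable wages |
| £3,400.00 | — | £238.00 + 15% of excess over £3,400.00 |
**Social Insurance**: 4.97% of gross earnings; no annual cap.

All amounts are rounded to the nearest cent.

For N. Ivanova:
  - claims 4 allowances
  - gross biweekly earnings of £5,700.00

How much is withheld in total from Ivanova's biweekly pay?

£590.29

Provincial Income Tax: taxable = £5,700.00 − 4×£460.00 = £3,860.00
  £238.00 + 15% × (£3,860.00 − £3,400.00) = £238.00 + 15% × £460.00 = £307.00
Social Insurance: 4.97% × £5,700.00 = £283.29
Total: £307.00 + £283.29 = £590.29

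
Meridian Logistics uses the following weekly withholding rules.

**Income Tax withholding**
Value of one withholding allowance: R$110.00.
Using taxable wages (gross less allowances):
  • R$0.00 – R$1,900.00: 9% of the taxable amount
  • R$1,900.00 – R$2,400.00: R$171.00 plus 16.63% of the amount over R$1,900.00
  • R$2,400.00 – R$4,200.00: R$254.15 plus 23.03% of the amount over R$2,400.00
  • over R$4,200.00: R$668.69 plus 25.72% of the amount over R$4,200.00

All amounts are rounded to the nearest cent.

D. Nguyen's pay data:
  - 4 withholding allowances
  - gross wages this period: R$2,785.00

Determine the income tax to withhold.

Income Tax: taxable = R$2,785.00 − 4×R$110.00 = R$2,345.00
  R$171.00 + 16.63% × (R$2,345.00 − R$1,900.00) = R$171.00 + 16.63% × R$445.00 = R$245.00

R$245.00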